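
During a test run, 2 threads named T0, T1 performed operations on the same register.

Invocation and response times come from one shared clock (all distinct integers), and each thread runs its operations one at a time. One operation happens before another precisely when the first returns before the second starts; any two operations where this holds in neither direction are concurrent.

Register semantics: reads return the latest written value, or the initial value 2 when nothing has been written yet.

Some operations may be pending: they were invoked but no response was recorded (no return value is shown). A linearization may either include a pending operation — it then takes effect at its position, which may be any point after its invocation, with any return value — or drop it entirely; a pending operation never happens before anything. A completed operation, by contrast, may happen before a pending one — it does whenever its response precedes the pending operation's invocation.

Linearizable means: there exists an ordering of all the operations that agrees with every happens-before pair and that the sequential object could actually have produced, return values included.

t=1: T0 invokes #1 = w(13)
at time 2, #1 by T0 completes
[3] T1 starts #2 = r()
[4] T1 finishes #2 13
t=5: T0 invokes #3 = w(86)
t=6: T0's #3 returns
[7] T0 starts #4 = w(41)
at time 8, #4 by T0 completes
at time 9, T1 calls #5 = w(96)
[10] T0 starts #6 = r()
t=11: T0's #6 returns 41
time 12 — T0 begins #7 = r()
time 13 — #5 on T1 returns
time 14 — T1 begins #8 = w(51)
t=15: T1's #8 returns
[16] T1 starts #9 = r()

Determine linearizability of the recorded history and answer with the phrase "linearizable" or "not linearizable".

witness order: #1, #2, #3, #4, #6, #5, #7, #8
after step 1 (#1 w(13)): value 13
after step 2 (#2 r() → 13): value 13
after step 3 (#3 w(86)): value 86
after step 4 (#4 w(41)): value 41
after step 5 (#6 r() → 41): value 41
after step 6 (#5 w(96)): value 96
after step 7 (#7 r() (pending, included)): value 96
after step 8 (#8 w(51)): value 51

linearizable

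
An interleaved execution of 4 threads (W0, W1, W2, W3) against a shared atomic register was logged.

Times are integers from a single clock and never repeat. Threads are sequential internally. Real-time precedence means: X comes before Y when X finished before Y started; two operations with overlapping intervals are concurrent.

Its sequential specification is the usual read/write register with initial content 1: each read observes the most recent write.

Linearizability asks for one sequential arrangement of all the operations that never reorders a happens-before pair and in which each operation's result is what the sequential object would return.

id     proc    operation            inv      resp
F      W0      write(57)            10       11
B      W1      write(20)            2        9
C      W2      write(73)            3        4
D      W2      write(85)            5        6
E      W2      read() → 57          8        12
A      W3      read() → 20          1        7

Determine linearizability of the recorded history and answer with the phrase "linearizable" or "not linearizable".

linearizable

witness order: B, A, C, D, F, E
step 1: B write(20) — value 20
step 2: A read() → 20 — value 20
step 3: C write(73) — value 73
step 4: D write(85) — value 85
step 5: F write(57) — value 57
step 6: E read() → 57 — value 57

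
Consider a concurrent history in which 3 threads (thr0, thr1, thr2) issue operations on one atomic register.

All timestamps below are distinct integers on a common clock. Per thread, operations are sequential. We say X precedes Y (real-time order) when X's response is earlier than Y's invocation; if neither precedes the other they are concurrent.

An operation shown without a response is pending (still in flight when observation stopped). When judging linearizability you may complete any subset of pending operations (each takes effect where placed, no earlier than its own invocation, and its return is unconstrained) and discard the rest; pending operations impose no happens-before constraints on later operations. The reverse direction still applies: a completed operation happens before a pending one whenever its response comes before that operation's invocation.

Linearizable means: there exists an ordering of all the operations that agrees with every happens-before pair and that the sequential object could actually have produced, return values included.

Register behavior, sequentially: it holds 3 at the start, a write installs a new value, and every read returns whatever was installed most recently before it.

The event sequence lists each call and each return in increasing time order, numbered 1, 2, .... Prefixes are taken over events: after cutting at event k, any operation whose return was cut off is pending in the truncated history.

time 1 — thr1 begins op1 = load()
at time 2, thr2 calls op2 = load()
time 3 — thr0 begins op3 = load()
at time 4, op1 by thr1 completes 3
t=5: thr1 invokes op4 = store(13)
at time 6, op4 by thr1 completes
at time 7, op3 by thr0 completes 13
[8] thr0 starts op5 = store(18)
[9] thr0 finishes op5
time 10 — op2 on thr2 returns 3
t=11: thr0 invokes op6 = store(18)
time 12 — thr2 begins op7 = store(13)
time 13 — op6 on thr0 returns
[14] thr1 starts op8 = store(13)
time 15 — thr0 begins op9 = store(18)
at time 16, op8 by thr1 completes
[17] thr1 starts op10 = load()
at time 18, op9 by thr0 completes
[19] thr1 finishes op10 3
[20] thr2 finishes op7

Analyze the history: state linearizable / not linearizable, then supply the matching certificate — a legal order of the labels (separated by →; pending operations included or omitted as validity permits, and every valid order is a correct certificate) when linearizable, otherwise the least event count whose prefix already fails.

cut after 18 events: linearizable; cut after 19 events (op10 responds, time 19): not linearizable
checked exhaustively: 45 real-time-consistent orders of 9 completed operations, zero legal atomic register replays
no escape via the 1 pending operation (op7): every completion choice fails
for example op1, op2, op3, op4, op5, op6, op8, op9, op10 (pending dropped) fails at step 3: op3 load() → 13 is not legal there
for example op1, op2, op3, op4, op5, op6, op8, op10, op9 (pending dropped) fails at step 3: op3 load() → 13 is not legal there

not linearizable — minimal violating prefix: 19 events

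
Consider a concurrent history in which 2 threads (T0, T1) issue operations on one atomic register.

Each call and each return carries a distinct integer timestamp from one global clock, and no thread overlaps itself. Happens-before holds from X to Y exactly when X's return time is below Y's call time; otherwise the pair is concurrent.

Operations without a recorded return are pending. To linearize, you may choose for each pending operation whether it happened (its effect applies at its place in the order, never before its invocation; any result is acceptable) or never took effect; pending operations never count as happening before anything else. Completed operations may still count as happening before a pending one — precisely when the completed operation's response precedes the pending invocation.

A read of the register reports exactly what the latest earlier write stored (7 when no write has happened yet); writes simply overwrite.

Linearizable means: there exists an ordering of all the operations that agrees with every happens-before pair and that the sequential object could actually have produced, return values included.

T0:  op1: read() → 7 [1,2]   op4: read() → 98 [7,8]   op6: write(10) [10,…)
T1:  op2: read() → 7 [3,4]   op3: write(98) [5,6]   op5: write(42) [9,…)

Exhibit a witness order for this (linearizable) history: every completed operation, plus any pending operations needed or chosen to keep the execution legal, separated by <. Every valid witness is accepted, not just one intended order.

op1 < op2 < op3 < op4

after step 1 (op1 read() → 7): value 7
after step 2 (op2 read() → 7): value 7
after step 3 (op3 write(98)): value 98
after step 4 (op4 read() → 98): value 98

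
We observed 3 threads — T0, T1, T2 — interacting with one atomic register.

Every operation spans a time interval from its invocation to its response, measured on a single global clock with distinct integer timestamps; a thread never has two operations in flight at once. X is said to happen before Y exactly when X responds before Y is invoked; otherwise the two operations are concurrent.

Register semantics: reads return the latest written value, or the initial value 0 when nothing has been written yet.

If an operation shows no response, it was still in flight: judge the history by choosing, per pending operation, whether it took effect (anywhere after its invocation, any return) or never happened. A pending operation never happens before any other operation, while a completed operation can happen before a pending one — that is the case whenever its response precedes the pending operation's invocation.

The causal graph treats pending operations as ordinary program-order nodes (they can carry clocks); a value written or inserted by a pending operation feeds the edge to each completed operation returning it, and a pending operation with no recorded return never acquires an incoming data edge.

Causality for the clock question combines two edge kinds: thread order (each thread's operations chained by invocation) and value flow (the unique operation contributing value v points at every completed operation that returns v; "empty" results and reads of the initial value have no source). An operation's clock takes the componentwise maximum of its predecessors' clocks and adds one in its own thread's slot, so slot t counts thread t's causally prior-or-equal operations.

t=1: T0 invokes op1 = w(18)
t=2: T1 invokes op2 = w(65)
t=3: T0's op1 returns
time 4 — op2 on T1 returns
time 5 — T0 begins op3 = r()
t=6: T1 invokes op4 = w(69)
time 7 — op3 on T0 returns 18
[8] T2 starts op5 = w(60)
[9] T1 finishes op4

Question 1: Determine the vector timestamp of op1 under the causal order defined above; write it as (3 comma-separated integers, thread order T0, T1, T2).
(1, 0, 0)

VC(op5, invoked at 8): no causal predecessors; +1 on T2 → (0, 0, 1)
VC(op2, invoked at 2): no causal predecessors; +1 on T1 → (0, 1, 0)
VC(op1, invoked at 1): no causal predecessors; +1 on T0 → (1, 0, 0)
op4, invoked 6, takes VC(op2)=(0, 1, 0) under max, adds 1 for T1 → (0, 2, 0)
op3, invoked 5, takes VC(op1)=(1, 0, 0) under max, adds 1 for T0 → (2, 0, 0)
target: VC(op1) = (1, 0, 0)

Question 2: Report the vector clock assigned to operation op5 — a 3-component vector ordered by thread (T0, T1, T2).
(0, 0, 1)

op5, invoked 8, has no incoming edges; only T2's bump applies → (0, 0, 1)
op2, invoked 2, has no incoming edges; only T1's bump applies → (0, 1, 0)
op1, invoked 1, has no incoming edges; only T0's bump applies → (1, 0, 0)
VC(op4, invoked at 6): max of VC(op2)=(0, 1, 0), then +1 on thread T1 → (0, 2, 0)
VC(op3, invoked at 5): max of VC(op1)=(1, 0, 0), then +1 on thread T0 → (2, 0, 0)
target: VC(op5) = (0, 0, 1)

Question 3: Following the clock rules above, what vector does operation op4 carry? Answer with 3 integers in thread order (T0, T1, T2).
(0, 2, 0)

invoked at 8, op5 has no predecessors; its own T2 bump gives (0, 0, 1)
invoked at 2, op2 has no predecessors; its own T1 bump gives (0, 1, 0)
invoked at 1, op1 has no predecessors; its own T0 bump gives (1, 0, 0)
from VC(op2)=(0, 1, 0), op4 (invoked 6) maxes components and bumps T1 → (0, 2, 0)
from VC(op1)=(1, 0, 0), op3 (invoked 5) maxes components and bumps T0 → (2, 0, 0)
target: VC(op4) = (0, 2, 0)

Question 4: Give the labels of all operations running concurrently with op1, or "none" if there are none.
op2

overlap test against op1 [1,3]: concurrent iff the interval meets 1..3
op2 [2,4]: concurrent
op3 [5,7]: after
op4 [6,9]: after
op5 [8,…): after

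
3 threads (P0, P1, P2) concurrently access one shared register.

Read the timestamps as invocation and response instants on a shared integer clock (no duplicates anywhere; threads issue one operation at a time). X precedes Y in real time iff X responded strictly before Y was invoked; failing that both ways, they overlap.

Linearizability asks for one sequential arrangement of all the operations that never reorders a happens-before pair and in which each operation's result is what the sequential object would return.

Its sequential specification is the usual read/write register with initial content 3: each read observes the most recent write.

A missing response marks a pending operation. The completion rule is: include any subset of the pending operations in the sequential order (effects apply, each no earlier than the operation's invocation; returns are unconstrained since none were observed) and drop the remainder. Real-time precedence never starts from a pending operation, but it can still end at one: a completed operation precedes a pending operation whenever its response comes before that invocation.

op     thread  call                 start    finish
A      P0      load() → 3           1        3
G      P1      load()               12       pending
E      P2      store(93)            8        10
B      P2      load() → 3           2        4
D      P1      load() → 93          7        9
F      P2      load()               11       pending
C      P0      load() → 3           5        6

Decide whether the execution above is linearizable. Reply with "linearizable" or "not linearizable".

linearizable

witness order: A, B, C, E, D
step 1: A load() → 3 — value 3
step 2: B load() → 3 — value 3
step 3: C load() → 3 — value 3
step 4: E store(93) — value 93
step 5: D load() → 93 — value 93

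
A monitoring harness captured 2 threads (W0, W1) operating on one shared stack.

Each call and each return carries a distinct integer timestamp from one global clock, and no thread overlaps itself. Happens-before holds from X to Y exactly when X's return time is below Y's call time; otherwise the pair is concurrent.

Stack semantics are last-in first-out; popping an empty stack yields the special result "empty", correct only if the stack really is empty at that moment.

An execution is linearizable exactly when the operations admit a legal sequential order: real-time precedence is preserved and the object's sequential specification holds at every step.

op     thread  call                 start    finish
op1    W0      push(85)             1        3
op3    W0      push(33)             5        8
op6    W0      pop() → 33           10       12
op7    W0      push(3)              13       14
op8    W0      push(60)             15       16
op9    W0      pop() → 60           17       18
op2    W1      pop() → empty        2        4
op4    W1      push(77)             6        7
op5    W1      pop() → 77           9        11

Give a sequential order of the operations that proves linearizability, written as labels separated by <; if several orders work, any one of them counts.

op2 < op1 < op3 < op4 < op5 < op6 < op7 < op8 < op9

after step 1 (op2 pop() → empty): stack <>
after step 2 (op1 push(85)): stack <85>
after step 3 (op3 push(33)): stack <85,33>
after step 4 (op4 push(77)): stack <85,33,77>
after step 5 (op5 pop() → 77): stack <85,33>
after step 6 (op6 pop() → 33): stack <85>
after step 7 (op7 push(3)): stack <85,3>
after step 8 (op8 push(60)): stack <85,3,60>
after step 9 (op9 pop() → 60): stack <85,3>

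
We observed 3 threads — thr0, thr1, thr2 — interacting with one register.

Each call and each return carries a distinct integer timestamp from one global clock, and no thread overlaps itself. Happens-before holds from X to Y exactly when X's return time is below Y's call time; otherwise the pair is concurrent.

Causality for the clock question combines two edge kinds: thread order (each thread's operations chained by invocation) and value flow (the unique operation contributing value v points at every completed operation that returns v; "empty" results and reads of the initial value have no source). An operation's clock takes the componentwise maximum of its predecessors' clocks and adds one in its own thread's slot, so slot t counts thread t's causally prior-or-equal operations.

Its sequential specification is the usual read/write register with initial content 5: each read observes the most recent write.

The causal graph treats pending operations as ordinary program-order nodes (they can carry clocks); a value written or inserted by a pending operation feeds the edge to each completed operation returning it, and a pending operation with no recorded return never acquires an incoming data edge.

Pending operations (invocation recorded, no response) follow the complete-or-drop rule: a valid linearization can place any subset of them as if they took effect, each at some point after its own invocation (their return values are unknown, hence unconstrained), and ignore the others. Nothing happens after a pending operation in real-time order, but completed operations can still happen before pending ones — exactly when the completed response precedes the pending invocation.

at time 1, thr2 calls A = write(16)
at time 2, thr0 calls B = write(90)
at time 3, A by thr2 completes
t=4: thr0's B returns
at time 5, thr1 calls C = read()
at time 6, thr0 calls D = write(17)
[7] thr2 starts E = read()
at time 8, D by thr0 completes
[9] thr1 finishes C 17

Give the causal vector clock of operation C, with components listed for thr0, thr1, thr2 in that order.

(2, 1, 0)

root op A, invoked 1: fresh clock plus thr2's own tick → (0, 0, 1)
root op B, invoked 2: fresh clock plus thr0's own tick → (1, 0, 0)
VC(E, invoked at 7): max of VC(A)=(0, 0, 1), then +1 on thread thr2 → (0, 0, 2)
VC(D, invoked at 6): max of VC(B)=(1, 0, 0), then +1 on thread thr0 → (2, 0, 0)
VC(C, invoked at 5): max of VC(D)=(2, 0, 0), then +1 on thread thr1 → (2, 1, 0)
target: VC(C) = (2, 1, 0)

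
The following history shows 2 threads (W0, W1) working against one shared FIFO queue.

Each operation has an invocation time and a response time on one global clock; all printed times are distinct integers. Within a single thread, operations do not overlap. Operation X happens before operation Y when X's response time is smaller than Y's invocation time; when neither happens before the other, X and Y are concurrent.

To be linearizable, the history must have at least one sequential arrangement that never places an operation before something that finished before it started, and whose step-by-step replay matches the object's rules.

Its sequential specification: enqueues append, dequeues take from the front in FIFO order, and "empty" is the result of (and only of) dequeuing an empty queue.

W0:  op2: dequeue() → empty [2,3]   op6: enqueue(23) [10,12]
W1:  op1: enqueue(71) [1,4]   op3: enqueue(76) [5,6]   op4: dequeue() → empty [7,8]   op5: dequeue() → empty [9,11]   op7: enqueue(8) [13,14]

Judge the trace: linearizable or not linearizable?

through event 7 a valid linearization exists; event 8 (op4 responding at time 8) ends that
every one of the 2 real-time-consistent orders over 4 completed FIFO queue ops fails the sequential spec
for example op1, op2, op3, op4 fails at step 2: op2 dequeue() → empty is not legal there
for example op2, op1, op3, op4 fails at step 4: op4 dequeue() → empty is not legal there

not linearizable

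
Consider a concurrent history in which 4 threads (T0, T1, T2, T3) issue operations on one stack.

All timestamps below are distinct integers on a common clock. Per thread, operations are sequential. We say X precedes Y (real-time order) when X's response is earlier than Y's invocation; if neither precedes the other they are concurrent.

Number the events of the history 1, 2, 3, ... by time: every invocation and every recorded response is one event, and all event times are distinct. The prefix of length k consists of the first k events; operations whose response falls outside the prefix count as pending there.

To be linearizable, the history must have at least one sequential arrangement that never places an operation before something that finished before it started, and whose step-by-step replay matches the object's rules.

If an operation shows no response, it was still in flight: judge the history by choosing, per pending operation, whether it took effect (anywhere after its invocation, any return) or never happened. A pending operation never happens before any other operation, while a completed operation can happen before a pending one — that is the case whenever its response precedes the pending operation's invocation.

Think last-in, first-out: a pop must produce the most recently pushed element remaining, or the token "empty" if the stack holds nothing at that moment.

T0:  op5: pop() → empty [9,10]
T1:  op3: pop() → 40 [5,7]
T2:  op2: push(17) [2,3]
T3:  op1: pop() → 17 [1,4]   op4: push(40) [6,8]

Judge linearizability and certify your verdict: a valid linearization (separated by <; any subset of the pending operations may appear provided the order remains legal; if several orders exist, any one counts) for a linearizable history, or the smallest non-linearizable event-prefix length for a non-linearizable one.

linearizable — witness: op2 < op1 < op4 < op3 < op5

1. op2 push(17), leaving stack <17>
2. op1 pop() → 17, leaving stack <>
3. op4 push(40), leaving stack <40>
4. op3 pop() → 40, leaving stack <>
5. op5 pop() → empty, leaving stack <>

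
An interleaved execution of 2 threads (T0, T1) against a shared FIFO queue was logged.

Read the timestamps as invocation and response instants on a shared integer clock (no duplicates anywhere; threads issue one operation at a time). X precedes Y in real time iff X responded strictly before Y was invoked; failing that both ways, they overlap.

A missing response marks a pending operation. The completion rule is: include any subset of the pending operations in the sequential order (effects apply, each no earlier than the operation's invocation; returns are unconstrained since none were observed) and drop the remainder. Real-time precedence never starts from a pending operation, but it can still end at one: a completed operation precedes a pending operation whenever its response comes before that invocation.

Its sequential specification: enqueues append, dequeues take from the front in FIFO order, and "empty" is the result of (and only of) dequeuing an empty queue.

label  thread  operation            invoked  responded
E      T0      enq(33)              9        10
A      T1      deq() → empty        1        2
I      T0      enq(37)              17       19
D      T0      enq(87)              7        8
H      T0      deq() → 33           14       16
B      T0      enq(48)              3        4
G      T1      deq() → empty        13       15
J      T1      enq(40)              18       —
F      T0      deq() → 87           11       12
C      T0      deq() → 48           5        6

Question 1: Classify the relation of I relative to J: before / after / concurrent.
I spans [17,19], J spans [18,…)
the intervals overlap in both directions

concurrent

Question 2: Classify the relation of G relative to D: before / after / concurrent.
G spans [13,15], D spans [7,8]
resp(D)=8 < inv(G)=13

after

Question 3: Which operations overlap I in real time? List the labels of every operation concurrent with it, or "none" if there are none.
I spans [17,19]: anything still running between times 17 and 19 counts as concurrent
A [1,2]: before
B [3,4]: before
C [5,6]: before
D [7,8]: before
E [9,10]: before
F [11,12]: before
G [13,15]: before
H [14,16]: before
J [18,…): concurrent

J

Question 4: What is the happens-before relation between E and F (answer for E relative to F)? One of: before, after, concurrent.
E spans [9,10], F spans [11,12]
resp(E)=10 < inv(F)=11

before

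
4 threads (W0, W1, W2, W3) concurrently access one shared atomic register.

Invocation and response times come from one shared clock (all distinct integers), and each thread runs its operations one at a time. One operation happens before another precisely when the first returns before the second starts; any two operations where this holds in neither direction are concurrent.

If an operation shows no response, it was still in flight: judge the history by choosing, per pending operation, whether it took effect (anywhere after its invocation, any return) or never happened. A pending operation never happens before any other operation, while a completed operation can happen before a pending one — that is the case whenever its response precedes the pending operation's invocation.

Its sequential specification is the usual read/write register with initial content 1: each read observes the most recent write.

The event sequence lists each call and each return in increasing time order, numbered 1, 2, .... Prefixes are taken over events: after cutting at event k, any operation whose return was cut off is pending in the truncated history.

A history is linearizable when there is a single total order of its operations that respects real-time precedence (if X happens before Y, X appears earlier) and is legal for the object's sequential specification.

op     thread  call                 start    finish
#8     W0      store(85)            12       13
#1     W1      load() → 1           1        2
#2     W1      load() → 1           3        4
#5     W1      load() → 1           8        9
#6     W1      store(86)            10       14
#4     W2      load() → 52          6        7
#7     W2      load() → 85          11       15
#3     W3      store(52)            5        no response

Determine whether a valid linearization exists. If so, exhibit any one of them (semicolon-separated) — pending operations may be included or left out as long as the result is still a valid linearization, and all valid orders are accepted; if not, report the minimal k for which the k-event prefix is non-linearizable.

the violation lands at event 9, #5's response at time 9: events 1..8 linearize, events 1..9 do not
exhaustive check: the 4 completed atomic register ops admit one real-time order; illegal
every completion of the 1 pending operation (#3) was checked; none linearizes
one such order, #1, #2, #4, #5 (pending dropped), breaks at step 3 where #4 load() → 52 is illegal

not linearizable — minimal violating prefix: 9 events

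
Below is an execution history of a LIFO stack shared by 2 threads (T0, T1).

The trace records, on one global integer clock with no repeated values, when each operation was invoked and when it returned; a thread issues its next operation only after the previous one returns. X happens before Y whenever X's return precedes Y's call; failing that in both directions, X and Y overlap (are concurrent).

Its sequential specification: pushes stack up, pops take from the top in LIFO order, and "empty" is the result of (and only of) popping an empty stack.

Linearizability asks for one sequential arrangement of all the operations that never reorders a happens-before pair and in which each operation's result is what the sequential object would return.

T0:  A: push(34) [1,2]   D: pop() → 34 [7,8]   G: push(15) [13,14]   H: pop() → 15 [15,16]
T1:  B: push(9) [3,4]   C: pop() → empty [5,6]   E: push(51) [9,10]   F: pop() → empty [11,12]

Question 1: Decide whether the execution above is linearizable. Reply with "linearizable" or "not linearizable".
prefix check: 1..5 passes, 1..6 fails once C's time-6 response joins
exactly one order of the 3 completed ops respects real time; the LIFO stack replay fails
one such order, A, B, C, breaks at step 3 where C pop() → empty is illegal

not linearizable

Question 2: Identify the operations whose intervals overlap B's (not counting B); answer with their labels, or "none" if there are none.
concurrent with B ([3,4]): every op whose interval crosses 3..4
A [1,2]: before
C [5,6]: after
D [7,8]: after
E [9,10]: after
F [11,12]: after
G [13,14]: after
H [15,16]: after

none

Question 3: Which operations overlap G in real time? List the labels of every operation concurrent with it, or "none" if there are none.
G spans [13,14]: anything still running between times 13 and 14 counts as concurrent
A [1,2]: before
B [3,4]: before
C [5,6]: before
D [7,8]: before
E [9,10]: before
F [11,12]: before
H [15,16]: after

none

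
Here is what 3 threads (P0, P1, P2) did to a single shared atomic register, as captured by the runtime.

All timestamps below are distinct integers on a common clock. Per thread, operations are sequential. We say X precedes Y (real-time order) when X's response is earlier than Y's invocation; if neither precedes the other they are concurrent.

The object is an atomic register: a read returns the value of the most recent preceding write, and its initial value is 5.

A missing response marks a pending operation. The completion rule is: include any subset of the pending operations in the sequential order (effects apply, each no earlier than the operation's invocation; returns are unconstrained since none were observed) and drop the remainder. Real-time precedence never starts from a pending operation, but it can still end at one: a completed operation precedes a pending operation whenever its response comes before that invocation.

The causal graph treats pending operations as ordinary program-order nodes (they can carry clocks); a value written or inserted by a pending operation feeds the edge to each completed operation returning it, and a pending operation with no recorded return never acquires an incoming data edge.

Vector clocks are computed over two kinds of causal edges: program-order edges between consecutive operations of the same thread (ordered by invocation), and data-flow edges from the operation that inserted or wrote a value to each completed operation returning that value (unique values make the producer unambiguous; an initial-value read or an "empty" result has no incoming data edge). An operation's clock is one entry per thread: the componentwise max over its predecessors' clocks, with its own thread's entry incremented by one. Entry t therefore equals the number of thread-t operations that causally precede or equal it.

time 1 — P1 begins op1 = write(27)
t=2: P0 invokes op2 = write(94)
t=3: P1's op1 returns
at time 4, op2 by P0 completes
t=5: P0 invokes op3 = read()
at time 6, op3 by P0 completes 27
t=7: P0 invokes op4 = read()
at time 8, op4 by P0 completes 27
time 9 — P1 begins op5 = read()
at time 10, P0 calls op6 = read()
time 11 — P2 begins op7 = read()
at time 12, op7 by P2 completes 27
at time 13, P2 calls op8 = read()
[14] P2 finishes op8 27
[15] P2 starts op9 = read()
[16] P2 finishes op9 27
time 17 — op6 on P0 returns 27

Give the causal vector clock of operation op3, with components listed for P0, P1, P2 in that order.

root op op1, invoked 1: fresh clock plus P1's own tick → (0, 1, 0)
root op op2, invoked 2: fresh clock plus P0's own tick → (1, 0, 0)
op7 (invocation 11): componentwise max over VC(op1)=(0, 1, 0), +1 at P2, giving (0, 1, 1)
op5 (invocation 9): componentwise max over VC(op1)=(0, 1, 0), +1 at P1, giving (0, 2, 0)
op8 (invocation 13): componentwise max over VC(op1)=(0, 1, 0), VC(op7)=(0, 1, 1), +1 at P2, giving (0, 1, 2)
op3 (invocation 5): componentwise max over VC(op1)=(0, 1, 0), VC(op2)=(1, 0, 0), +1 at P0, giving (2, 1, 0)
op9 (invocation 15): componentwise max over VC(op1)=(0, 1, 0), VC(op8)=(0, 1, 2), +1 at P2, giving (0, 1, 3)
op4 (invocation 7): componentwise max over VC(op1)=(0, 1, 0), VC(op3)=(2, 1, 0), +1 at P0, giving (3, 1, 0)
op6 (invocation 10): componentwise max over VC(op1)=(0, 1, 0), VC(op4)=(3, 1, 0), +1 at P0, giving (4, 1, 0)
target: VC(op3) = (2, 1, 0)

(2, 1, 0)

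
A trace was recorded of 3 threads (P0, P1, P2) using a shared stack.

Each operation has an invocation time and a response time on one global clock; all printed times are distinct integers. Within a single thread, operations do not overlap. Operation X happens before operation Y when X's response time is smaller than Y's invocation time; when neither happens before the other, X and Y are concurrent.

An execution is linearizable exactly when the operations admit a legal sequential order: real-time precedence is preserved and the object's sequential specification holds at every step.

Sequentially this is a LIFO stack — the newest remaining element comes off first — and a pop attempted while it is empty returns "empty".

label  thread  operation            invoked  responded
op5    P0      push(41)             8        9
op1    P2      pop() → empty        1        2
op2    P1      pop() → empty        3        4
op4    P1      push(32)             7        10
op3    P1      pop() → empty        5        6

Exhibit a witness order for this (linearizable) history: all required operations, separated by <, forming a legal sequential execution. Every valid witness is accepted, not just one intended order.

op1 < op2 < op3 < op4 < op5

step 1: op1 pop() → empty — stack <>
step 2: op2 pop() → empty — stack <>
step 3: op3 pop() → empty — stack <>
step 4: op4 push(32) — stack <32>
step 5: op5 push(41) — stack <32,41>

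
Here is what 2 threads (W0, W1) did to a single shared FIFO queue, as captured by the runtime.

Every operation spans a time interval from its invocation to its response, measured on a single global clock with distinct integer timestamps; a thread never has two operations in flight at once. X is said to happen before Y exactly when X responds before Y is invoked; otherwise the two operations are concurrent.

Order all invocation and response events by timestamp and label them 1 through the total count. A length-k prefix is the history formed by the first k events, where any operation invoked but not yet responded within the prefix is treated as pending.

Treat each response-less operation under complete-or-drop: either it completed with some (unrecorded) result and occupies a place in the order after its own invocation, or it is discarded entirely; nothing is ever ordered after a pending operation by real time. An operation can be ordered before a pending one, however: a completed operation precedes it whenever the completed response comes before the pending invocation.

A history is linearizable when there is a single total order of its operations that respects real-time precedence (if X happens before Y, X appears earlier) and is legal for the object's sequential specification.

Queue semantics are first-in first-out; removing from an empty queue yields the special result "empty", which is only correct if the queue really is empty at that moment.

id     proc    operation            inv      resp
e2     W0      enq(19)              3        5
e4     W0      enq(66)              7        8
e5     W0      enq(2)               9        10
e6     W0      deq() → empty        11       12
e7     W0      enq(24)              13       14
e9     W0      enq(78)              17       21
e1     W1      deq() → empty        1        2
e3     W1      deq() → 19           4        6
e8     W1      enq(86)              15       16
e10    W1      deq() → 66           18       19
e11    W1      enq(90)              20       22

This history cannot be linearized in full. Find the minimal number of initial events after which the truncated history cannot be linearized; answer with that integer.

a valid linearization of events 1..11 exists, for instance e1, e2, e3, e4, e5:
after step 1 (e1 deq() → empty): queue <>
after step 2 (e2 enq(19)): queue <19>
after step 3 (e3 deq() → 19): queue <>
after step 4 (e4 enq(66)): queue <66>
after step 5 (e5 enq(2)): queue <66,2>
with event 12 included (e6 responding at time 12), all real-time-consistent orders fail
take e1, e2, e3, e4, e5, e6: step 6 already fails, because e6 deq() → empty cannot occur there
take e1, e3, e2, e4, e5, e6: step 2 already fails, because e3 deq() → 19 cannot occur there

12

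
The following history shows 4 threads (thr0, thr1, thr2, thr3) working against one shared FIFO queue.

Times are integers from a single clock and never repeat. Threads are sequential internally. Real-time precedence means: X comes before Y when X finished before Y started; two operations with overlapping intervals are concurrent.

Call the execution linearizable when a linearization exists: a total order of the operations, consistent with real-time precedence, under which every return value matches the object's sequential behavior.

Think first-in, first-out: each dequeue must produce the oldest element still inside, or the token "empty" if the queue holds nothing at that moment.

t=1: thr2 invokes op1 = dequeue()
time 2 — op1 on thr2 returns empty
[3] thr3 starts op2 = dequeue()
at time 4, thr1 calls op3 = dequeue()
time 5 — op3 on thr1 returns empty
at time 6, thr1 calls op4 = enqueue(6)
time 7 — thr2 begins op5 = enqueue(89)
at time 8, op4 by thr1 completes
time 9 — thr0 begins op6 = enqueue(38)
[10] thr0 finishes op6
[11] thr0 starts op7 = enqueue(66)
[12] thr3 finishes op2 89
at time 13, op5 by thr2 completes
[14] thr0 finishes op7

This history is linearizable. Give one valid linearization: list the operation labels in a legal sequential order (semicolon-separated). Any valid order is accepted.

step 1: op1 dequeue() → empty — queue <>
step 2: op3 dequeue() → empty — queue <>
step 3: op5 enqueue(89) — queue <89>
step 4: op2 dequeue() → 89 — queue <>
step 5: op4 enqueue(6) — queue <6>
step 6: op6 enqueue(38) — queue <6,38>
step 7: op7 enqueue(66) — queue <6,38,66>

op1; op3; op5; op2; op4; op6; op7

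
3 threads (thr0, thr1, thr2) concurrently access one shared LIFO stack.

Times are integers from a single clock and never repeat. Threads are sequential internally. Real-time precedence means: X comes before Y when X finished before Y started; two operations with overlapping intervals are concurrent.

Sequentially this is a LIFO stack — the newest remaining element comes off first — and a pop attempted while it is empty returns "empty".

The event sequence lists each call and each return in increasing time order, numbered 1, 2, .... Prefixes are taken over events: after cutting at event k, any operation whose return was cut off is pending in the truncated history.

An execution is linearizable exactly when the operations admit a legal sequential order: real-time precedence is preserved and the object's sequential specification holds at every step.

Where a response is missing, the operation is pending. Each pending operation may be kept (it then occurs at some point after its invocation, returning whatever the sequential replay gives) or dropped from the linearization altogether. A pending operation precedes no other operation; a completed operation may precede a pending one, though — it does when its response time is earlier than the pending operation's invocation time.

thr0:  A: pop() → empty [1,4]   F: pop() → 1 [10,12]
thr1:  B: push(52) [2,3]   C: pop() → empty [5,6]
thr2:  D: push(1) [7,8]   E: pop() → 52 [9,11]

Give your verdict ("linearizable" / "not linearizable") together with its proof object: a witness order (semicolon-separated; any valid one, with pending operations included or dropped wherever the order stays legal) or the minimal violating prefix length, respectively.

not linearizable — minimal violating prefix: 6 events

the violation lands at event 6, C's response at time 6: events 1..5 linearize, events 1..6 do not
all 2 real-time-respecting orders fail — 3 completed LIFO stack operations, no legal replay
one such order, A, B, C, breaks at step 3 where C pop() → empty is illegal
one such order, B, A, C, breaks at step 2 where A pop() → empty is illegal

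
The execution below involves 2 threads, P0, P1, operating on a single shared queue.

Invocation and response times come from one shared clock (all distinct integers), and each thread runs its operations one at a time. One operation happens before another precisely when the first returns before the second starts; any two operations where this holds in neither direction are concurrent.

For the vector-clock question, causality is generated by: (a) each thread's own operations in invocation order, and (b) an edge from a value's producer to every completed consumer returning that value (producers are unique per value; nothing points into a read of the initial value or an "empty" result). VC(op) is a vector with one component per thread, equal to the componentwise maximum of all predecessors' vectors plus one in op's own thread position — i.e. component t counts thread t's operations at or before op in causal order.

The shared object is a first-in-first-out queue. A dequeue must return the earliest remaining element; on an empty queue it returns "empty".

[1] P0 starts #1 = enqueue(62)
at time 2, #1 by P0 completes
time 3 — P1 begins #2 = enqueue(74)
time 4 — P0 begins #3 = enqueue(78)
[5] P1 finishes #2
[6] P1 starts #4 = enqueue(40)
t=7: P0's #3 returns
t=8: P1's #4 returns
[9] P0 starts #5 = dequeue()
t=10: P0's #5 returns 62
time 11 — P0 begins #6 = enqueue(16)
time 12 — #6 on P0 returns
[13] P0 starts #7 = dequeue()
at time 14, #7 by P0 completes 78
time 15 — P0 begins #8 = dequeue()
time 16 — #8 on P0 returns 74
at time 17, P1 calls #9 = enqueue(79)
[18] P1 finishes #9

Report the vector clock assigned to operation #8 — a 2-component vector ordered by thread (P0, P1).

#2, invoked 3, has no incoming edges; only P1's bump applies → (0, 1)
#1, invoked 1, has no incoming edges; only P0's bump applies → (1, 0)
#4, invoked 6, takes VC(#2)=(0, 1) under max, adds 1 for P1 → (0, 2)
#3, invoked 4, takes VC(#1)=(1, 0) under max, adds 1 for P0 → (2, 0)
#9, invoked 17, takes VC(#4)=(0, 2) under max, adds 1 for P1 → (0, 3)
#5, invoked 9, takes VC(#1)=(1, 0), VC(#3)=(2, 0) under max, adds 1 for P0 → (3, 0)
#6, invoked 11, takes VC(#5)=(3, 0) under max, adds 1 for P0 → (4, 0)
#7, invoked 13, takes VC(#3)=(2, 0), VC(#6)=(4, 0) under max, adds 1 for P0 → (5, 0)
#8, invoked 15, takes VC(#2)=(0, 1), VC(#7)=(5, 0) under max, adds 1 for P0 → (6, 1)
target: VC(#8) = (6, 1)

(6, 1)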